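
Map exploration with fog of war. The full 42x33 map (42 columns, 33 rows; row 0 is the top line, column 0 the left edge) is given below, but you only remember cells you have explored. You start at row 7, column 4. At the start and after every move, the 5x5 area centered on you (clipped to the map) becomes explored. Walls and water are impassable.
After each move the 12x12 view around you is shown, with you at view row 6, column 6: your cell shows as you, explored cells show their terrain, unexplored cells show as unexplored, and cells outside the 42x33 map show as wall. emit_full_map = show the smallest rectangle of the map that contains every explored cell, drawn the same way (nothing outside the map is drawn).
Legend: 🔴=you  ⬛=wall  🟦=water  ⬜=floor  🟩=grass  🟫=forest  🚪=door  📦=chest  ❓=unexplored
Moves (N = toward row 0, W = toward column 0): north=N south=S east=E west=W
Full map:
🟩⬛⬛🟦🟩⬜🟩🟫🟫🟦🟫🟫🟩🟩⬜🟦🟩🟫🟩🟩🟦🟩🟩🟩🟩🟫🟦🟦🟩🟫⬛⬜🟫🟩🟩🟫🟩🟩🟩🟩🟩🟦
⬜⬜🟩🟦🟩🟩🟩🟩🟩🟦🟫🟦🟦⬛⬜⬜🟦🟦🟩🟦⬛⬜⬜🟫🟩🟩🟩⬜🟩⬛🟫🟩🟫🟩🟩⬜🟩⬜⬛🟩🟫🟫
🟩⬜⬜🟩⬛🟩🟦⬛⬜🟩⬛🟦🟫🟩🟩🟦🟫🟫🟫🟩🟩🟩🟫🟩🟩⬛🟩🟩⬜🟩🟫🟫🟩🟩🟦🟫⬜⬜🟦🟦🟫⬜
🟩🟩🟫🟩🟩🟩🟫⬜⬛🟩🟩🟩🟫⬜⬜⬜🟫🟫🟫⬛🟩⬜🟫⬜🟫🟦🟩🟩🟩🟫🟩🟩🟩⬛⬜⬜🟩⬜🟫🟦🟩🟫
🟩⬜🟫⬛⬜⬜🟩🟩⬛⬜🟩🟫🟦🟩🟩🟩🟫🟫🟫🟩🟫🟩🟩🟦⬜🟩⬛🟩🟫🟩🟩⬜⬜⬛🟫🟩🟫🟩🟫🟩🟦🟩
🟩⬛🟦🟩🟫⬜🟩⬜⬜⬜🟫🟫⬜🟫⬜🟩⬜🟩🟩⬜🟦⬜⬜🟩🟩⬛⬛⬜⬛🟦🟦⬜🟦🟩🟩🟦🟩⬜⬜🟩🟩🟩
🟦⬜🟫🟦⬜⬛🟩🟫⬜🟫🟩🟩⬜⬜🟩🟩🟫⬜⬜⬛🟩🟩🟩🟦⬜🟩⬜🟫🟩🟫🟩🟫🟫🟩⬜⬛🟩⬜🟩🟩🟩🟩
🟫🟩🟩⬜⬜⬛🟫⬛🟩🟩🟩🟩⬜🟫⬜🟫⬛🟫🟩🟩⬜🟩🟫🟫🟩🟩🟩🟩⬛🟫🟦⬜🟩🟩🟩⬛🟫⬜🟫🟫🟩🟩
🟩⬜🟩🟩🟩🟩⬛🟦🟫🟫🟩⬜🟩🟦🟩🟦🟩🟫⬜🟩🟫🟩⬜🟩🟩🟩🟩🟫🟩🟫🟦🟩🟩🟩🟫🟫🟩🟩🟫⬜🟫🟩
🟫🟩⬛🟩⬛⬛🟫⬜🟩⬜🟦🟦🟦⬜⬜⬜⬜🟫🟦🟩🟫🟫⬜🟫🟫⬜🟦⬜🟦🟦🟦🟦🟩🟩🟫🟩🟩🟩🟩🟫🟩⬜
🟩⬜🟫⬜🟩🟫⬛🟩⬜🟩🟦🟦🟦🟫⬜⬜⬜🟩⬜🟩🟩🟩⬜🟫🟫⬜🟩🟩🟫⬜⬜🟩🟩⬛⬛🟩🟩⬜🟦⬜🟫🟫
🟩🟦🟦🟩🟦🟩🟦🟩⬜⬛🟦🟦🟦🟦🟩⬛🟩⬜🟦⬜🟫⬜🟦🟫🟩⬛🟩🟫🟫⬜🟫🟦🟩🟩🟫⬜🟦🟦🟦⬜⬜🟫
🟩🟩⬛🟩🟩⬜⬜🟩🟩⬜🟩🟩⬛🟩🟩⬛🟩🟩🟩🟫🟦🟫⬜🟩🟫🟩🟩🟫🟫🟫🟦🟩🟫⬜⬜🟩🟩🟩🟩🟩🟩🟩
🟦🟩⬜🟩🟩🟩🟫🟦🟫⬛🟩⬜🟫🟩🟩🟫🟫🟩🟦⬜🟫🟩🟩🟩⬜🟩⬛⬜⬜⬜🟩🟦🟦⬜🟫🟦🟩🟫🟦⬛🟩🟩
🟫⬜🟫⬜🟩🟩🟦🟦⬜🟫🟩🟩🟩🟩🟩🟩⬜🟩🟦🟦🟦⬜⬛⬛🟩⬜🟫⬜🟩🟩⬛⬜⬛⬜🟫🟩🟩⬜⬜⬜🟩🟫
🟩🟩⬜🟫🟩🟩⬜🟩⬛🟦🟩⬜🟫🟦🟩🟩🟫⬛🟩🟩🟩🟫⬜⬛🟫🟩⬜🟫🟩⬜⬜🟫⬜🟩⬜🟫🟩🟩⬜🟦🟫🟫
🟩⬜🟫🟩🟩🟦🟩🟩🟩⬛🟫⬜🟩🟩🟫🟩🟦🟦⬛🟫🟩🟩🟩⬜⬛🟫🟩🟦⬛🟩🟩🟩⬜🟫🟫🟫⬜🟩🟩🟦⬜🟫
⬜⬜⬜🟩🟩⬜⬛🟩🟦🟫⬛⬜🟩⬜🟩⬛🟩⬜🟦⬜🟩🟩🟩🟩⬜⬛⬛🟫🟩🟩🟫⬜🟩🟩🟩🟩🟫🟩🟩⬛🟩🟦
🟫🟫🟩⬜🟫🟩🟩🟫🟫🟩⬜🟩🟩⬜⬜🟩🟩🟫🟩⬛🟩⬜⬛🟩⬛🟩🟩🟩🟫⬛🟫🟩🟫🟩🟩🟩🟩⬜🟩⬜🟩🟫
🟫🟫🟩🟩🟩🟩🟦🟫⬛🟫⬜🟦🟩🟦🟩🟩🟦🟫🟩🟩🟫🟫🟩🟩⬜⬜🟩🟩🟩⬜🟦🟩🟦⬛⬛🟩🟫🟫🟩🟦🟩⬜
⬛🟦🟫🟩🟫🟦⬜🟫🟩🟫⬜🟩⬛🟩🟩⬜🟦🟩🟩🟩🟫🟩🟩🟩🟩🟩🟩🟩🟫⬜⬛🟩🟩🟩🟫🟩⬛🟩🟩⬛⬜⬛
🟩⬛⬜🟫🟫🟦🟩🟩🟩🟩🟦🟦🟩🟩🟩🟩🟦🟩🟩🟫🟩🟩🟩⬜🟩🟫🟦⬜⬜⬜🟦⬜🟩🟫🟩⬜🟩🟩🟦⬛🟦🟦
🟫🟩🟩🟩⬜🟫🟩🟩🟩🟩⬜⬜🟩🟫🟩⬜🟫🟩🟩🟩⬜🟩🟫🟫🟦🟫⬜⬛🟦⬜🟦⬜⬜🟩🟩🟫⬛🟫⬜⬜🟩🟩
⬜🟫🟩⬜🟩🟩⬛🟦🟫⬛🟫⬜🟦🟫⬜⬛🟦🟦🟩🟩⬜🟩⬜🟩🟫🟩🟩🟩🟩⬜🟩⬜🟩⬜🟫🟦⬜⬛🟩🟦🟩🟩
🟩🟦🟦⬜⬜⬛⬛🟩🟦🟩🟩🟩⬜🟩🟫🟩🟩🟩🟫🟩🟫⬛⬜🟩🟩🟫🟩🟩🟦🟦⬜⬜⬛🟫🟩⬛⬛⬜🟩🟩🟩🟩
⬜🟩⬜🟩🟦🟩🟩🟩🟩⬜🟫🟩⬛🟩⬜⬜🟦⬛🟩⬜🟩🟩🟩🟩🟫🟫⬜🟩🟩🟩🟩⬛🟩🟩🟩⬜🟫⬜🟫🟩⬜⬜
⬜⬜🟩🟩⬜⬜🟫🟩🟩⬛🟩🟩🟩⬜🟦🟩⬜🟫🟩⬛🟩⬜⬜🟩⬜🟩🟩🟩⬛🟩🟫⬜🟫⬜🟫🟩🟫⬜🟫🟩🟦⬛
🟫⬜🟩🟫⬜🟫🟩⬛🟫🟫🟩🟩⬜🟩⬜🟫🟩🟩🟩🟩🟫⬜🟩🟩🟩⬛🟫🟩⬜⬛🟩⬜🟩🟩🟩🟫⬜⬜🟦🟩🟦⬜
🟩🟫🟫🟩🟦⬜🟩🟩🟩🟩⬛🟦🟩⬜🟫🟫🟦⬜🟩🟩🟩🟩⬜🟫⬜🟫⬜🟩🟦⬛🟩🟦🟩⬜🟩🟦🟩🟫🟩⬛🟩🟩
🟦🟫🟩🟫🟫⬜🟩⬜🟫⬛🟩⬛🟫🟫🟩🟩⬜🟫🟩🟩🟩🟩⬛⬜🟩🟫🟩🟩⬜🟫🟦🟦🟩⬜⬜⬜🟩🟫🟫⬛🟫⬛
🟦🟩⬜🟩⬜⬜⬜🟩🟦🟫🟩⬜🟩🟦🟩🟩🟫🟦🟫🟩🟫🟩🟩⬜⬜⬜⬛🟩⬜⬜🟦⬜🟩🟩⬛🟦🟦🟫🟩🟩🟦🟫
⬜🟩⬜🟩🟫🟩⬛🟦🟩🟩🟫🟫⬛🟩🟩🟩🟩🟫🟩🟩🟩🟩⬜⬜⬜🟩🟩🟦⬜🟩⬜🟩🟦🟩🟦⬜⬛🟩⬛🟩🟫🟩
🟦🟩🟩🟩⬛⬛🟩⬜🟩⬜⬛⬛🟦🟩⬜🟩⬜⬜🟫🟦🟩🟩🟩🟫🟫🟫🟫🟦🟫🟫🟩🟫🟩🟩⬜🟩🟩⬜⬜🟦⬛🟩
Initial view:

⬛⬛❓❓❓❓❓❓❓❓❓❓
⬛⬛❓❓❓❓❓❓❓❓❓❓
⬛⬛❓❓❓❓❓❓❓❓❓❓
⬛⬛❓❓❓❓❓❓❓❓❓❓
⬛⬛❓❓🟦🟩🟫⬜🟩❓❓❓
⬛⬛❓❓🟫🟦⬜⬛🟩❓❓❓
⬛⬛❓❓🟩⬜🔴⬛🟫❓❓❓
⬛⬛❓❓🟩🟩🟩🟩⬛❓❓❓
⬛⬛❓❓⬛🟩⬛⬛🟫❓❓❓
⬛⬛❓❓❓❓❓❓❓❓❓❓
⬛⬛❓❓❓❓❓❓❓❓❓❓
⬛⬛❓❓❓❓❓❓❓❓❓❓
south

⬛⬛❓❓❓❓❓❓❓❓❓❓
⬛⬛❓❓❓❓❓❓❓❓❓❓
⬛⬛❓❓❓❓❓❓❓❓❓❓
⬛⬛❓❓🟦🟩🟫⬜🟩❓❓❓
⬛⬛❓❓🟫🟦⬜⬛🟩❓❓❓
⬛⬛❓❓🟩⬜⬜⬛🟫❓❓❓
⬛⬛❓❓🟩🟩🔴🟩⬛❓❓❓
⬛⬛❓❓⬛🟩⬛⬛🟫❓❓❓
⬛⬛❓❓🟫⬜🟩🟫⬛❓❓❓
⬛⬛❓❓❓❓❓❓❓❓❓❓
⬛⬛❓❓❓❓❓❓❓❓❓❓
⬛⬛❓❓❓❓❓❓❓❓❓❓

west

⬛⬛⬛❓❓❓❓❓❓❓❓❓
⬛⬛⬛❓❓❓❓❓❓❓❓❓
⬛⬛⬛❓❓❓❓❓❓❓❓❓
⬛⬛⬛❓❓🟦🟩🟫⬜🟩❓❓
⬛⬛⬛❓⬜🟫🟦⬜⬛🟩❓❓
⬛⬛⬛❓🟩🟩⬜⬜⬛🟫❓❓
⬛⬛⬛❓⬜🟩🔴🟩🟩⬛❓❓
⬛⬛⬛❓🟩⬛🟩⬛⬛🟫❓❓
⬛⬛⬛❓⬜🟫⬜🟩🟫⬛❓❓
⬛⬛⬛❓❓❓❓❓❓❓❓❓
⬛⬛⬛❓❓❓❓❓❓❓❓❓
⬛⬛⬛❓❓❓❓❓❓❓❓❓

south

⬛⬛⬛❓❓❓❓❓❓❓❓❓
⬛⬛⬛❓❓❓❓❓❓❓❓❓
⬛⬛⬛❓❓🟦🟩🟫⬜🟩❓❓
⬛⬛⬛❓⬜🟫🟦⬜⬛🟩❓❓
⬛⬛⬛❓🟩🟩⬜⬜⬛🟫❓❓
⬛⬛⬛❓⬜🟩🟩🟩🟩⬛❓❓
⬛⬛⬛❓🟩⬛🔴⬛⬛🟫❓❓
⬛⬛⬛❓⬜🟫⬜🟩🟫⬛❓❓
⬛⬛⬛❓🟦🟦🟩🟦🟩❓❓❓
⬛⬛⬛❓❓❓❓❓❓❓❓❓
⬛⬛⬛❓❓❓❓❓❓❓❓❓
⬛⬛⬛❓❓❓❓❓❓❓❓❓

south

⬛⬛⬛❓❓❓❓❓❓❓❓❓
⬛⬛⬛❓❓🟦🟩🟫⬜🟩❓❓
⬛⬛⬛❓⬜🟫🟦⬜⬛🟩❓❓
⬛⬛⬛❓🟩🟩⬜⬜⬛🟫❓❓
⬛⬛⬛❓⬜🟩🟩🟩🟩⬛❓❓
⬛⬛⬛❓🟩⬛🟩⬛⬛🟫❓❓
⬛⬛⬛❓⬜🟫🔴🟩🟫⬛❓❓
⬛⬛⬛❓🟦🟦🟩🟦🟩❓❓❓
⬛⬛⬛❓🟩⬛🟩🟩⬜❓❓❓
⬛⬛⬛❓❓❓❓❓❓❓❓❓
⬛⬛⬛❓❓❓❓❓❓❓❓❓
⬛⬛⬛❓❓❓❓❓❓❓❓❓

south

⬛⬛⬛❓❓🟦🟩🟫⬜🟩❓❓
⬛⬛⬛❓⬜🟫🟦⬜⬛🟩❓❓
⬛⬛⬛❓🟩🟩⬜⬜⬛🟫❓❓
⬛⬛⬛❓⬜🟩🟩🟩🟩⬛❓❓
⬛⬛⬛❓🟩⬛🟩⬛⬛🟫❓❓
⬛⬛⬛❓⬜🟫⬜🟩🟫⬛❓❓
⬛⬛⬛❓🟦🟦🔴🟦🟩❓❓❓
⬛⬛⬛❓🟩⬛🟩🟩⬜❓❓❓
⬛⬛⬛❓🟩⬜🟩🟩🟩❓❓❓
⬛⬛⬛❓❓❓❓❓❓❓❓❓
⬛⬛⬛❓❓❓❓❓❓❓❓❓
⬛⬛⬛❓❓❓❓❓❓❓❓❓

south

⬛⬛⬛❓⬜🟫🟦⬜⬛🟩❓❓
⬛⬛⬛❓🟩🟩⬜⬜⬛🟫❓❓
⬛⬛⬛❓⬜🟩🟩🟩🟩⬛❓❓
⬛⬛⬛❓🟩⬛🟩⬛⬛🟫❓❓
⬛⬛⬛❓⬜🟫⬜🟩🟫⬛❓❓
⬛⬛⬛❓🟦🟦🟩🟦🟩❓❓❓
⬛⬛⬛❓🟩⬛🔴🟩⬜❓❓❓
⬛⬛⬛❓🟩⬜🟩🟩🟩❓❓❓
⬛⬛⬛❓⬜🟫⬜🟩🟩❓❓❓
⬛⬛⬛❓❓❓❓❓❓❓❓❓
⬛⬛⬛❓❓❓❓❓❓❓❓❓
⬛⬛⬛❓❓❓❓❓❓❓❓❓

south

⬛⬛⬛❓🟩🟩⬜⬜⬛🟫❓❓
⬛⬛⬛❓⬜🟩🟩🟩🟩⬛❓❓
⬛⬛⬛❓🟩⬛🟩⬛⬛🟫❓❓
⬛⬛⬛❓⬜🟫⬜🟩🟫⬛❓❓
⬛⬛⬛❓🟦🟦🟩🟦🟩❓❓❓
⬛⬛⬛❓🟩⬛🟩🟩⬜❓❓❓
⬛⬛⬛❓🟩⬜🔴🟩🟩❓❓❓
⬛⬛⬛❓⬜🟫⬜🟩🟩❓❓❓
⬛⬛⬛❓🟩⬜🟫🟩🟩❓❓❓
⬛⬛⬛❓❓❓❓❓❓❓❓❓
⬛⬛⬛❓❓❓❓❓❓❓❓❓
⬛⬛⬛❓❓❓❓❓❓❓❓❓

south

⬛⬛⬛❓⬜🟩🟩🟩🟩⬛❓❓
⬛⬛⬛❓🟩⬛🟩⬛⬛🟫❓❓
⬛⬛⬛❓⬜🟫⬜🟩🟫⬛❓❓
⬛⬛⬛❓🟦🟦🟩🟦🟩❓❓❓
⬛⬛⬛❓🟩⬛🟩🟩⬜❓❓❓
⬛⬛⬛❓🟩⬜🟩🟩🟩❓❓❓
⬛⬛⬛❓⬜🟫🔴🟩🟩❓❓❓
⬛⬛⬛❓🟩⬜🟫🟩🟩❓❓❓
⬛⬛⬛❓⬜🟫🟩🟩🟦❓❓❓
⬛⬛⬛❓❓❓❓❓❓❓❓❓
⬛⬛⬛❓❓❓❓❓❓❓❓❓
⬛⬛⬛❓❓❓❓❓❓❓❓❓

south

⬛⬛⬛❓🟩⬛🟩⬛⬛🟫❓❓
⬛⬛⬛❓⬜🟫⬜🟩🟫⬛❓❓
⬛⬛⬛❓🟦🟦🟩🟦🟩❓❓❓
⬛⬛⬛❓🟩⬛🟩🟩⬜❓❓❓
⬛⬛⬛❓🟩⬜🟩🟩🟩❓❓❓
⬛⬛⬛❓⬜🟫⬜🟩🟩❓❓❓
⬛⬛⬛❓🟩⬜🔴🟩🟩❓❓❓
⬛⬛⬛❓⬜🟫🟩🟩🟦❓❓❓
⬛⬛⬛❓⬜⬜🟩🟩⬜❓❓❓
⬛⬛⬛❓❓❓❓❓❓❓❓❓
⬛⬛⬛❓❓❓❓❓❓❓❓❓
⬛⬛⬛❓❓❓❓❓❓❓❓❓

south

⬛⬛⬛❓⬜🟫⬜🟩🟫⬛❓❓
⬛⬛⬛❓🟦🟦🟩🟦🟩❓❓❓
⬛⬛⬛❓🟩⬛🟩🟩⬜❓❓❓
⬛⬛⬛❓🟩⬜🟩🟩🟩❓❓❓
⬛⬛⬛❓⬜🟫⬜🟩🟩❓❓❓
⬛⬛⬛❓🟩⬜🟫🟩🟩❓❓❓
⬛⬛⬛❓⬜🟫🔴🟩🟦❓❓❓
⬛⬛⬛❓⬜⬜🟩🟩⬜❓❓❓
⬛⬛⬛❓🟫🟩⬜🟫🟩❓❓❓
⬛⬛⬛❓❓❓❓❓❓❓❓❓
⬛⬛⬛❓❓❓❓❓❓❓❓❓
⬛⬛⬛❓❓❓❓❓❓❓❓❓

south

⬛⬛⬛❓🟦🟦🟩🟦🟩❓❓❓
⬛⬛⬛❓🟩⬛🟩🟩⬜❓❓❓
⬛⬛⬛❓🟩⬜🟩🟩🟩❓❓❓
⬛⬛⬛❓⬜🟫⬜🟩🟩❓❓❓
⬛⬛⬛❓🟩⬜🟫🟩🟩❓❓❓
⬛⬛⬛❓⬜🟫🟩🟩🟦❓❓❓
⬛⬛⬛❓⬜⬜🔴🟩⬜❓❓❓
⬛⬛⬛❓🟫🟩⬜🟫🟩❓❓❓
⬛⬛⬛❓🟫🟩🟩🟩🟩❓❓❓
⬛⬛⬛❓❓❓❓❓❓❓❓❓
⬛⬛⬛❓❓❓❓❓❓❓❓❓
⬛⬛⬛❓❓❓❓❓❓❓❓❓

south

⬛⬛⬛❓🟩⬛🟩🟩⬜❓❓❓
⬛⬛⬛❓🟩⬜🟩🟩🟩❓❓❓
⬛⬛⬛❓⬜🟫⬜🟩🟩❓❓❓
⬛⬛⬛❓🟩⬜🟫🟩🟩❓❓❓
⬛⬛⬛❓⬜🟫🟩🟩🟦❓❓❓
⬛⬛⬛❓⬜⬜🟩🟩⬜❓❓❓
⬛⬛⬛❓🟫🟩🔴🟫🟩❓❓❓
⬛⬛⬛❓🟫🟩🟩🟩🟩❓❓❓
⬛⬛⬛❓🟦🟫🟩🟫🟦❓❓❓
⬛⬛⬛❓❓❓❓❓❓❓❓❓
⬛⬛⬛❓❓❓❓❓❓❓❓❓
⬛⬛⬛❓❓❓❓❓❓❓❓❓

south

⬛⬛⬛❓🟩⬜🟩🟩🟩❓❓❓
⬛⬛⬛❓⬜🟫⬜🟩🟩❓❓❓
⬛⬛⬛❓🟩⬜🟫🟩🟩❓❓❓
⬛⬛⬛❓⬜🟫🟩🟩🟦❓❓❓
⬛⬛⬛❓⬜⬜🟩🟩⬜❓❓❓
⬛⬛⬛❓🟫🟩⬜🟫🟩❓❓❓
⬛⬛⬛❓🟫🟩🔴🟩🟩❓❓❓
⬛⬛⬛❓🟦🟫🟩🟫🟦❓❓❓
⬛⬛⬛❓⬛⬜🟫🟫🟦❓❓❓
⬛⬛⬛❓❓❓❓❓❓❓❓❓
⬛⬛⬛❓❓❓❓❓❓❓❓❓
⬛⬛⬛❓❓❓❓❓❓❓❓❓

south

⬛⬛⬛❓⬜🟫⬜🟩🟩❓❓❓
⬛⬛⬛❓🟩⬜🟫🟩🟩❓❓❓
⬛⬛⬛❓⬜🟫🟩🟩🟦❓❓❓
⬛⬛⬛❓⬜⬜🟩🟩⬜❓❓❓
⬛⬛⬛❓🟫🟩⬜🟫🟩❓❓❓
⬛⬛⬛❓🟫🟩🟩🟩🟩❓❓❓
⬛⬛⬛❓🟦🟫🔴🟫🟦❓❓❓
⬛⬛⬛❓⬛⬜🟫🟫🟦❓❓❓
⬛⬛⬛❓🟩🟩🟩⬜🟫❓❓❓
⬛⬛⬛❓❓❓❓❓❓❓❓❓
⬛⬛⬛❓❓❓❓❓❓❓❓❓
⬛⬛⬛❓❓❓❓❓❓❓❓❓

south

⬛⬛⬛❓🟩⬜🟫🟩🟩❓❓❓
⬛⬛⬛❓⬜🟫🟩🟩🟦❓❓❓
⬛⬛⬛❓⬜⬜🟩🟩⬜❓❓❓
⬛⬛⬛❓🟫🟩⬜🟫🟩❓❓❓
⬛⬛⬛❓🟫🟩🟩🟩🟩❓❓❓
⬛⬛⬛❓🟦🟫🟩🟫🟦❓❓❓
⬛⬛⬛❓⬛⬜🔴🟫🟦❓❓❓
⬛⬛⬛❓🟩🟩🟩⬜🟫❓❓❓
⬛⬛⬛❓🟫🟩⬜🟩🟩❓❓❓
⬛⬛⬛❓❓❓❓❓❓❓❓❓
⬛⬛⬛❓❓❓❓❓❓❓❓❓
⬛⬛⬛❓❓❓❓❓❓❓❓❓

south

⬛⬛⬛❓⬜🟫🟩🟩🟦❓❓❓
⬛⬛⬛❓⬜⬜🟩🟩⬜❓❓❓
⬛⬛⬛❓🟫🟩⬜🟫🟩❓❓❓
⬛⬛⬛❓🟫🟩🟩🟩🟩❓❓❓
⬛⬛⬛❓🟦🟫🟩🟫🟦❓❓❓
⬛⬛⬛❓⬛⬜🟫🟫🟦❓❓❓
⬛⬛⬛❓🟩🟩🔴⬜🟫❓❓❓
⬛⬛⬛❓🟫🟩⬜🟩🟩❓❓❓
⬛⬛⬛❓🟦🟦⬜⬜⬛❓❓❓
⬛⬛⬛❓❓❓❓❓❓❓❓❓
⬛⬛⬛❓❓❓❓❓❓❓❓❓
⬛⬛⬛❓❓❓❓❓❓❓❓❓

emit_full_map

❓🟦🟩🟫⬜🟩
⬜🟫🟦⬜⬛🟩
🟩🟩⬜⬜⬛🟫
⬜🟩🟩🟩🟩⬛
🟩⬛🟩⬛⬛🟫
⬜🟫⬜🟩🟫⬛
🟦🟦🟩🟦🟩❓
🟩⬛🟩🟩⬜❓
🟩⬜🟩🟩🟩❓
⬜🟫⬜🟩🟩❓
🟩⬜🟫🟩🟩❓
⬜🟫🟩🟩🟦❓
⬜⬜🟩🟩⬜❓
🟫🟩⬜🟫🟩❓
🟫🟩🟩🟩🟩❓
🟦🟫🟩🟫🟦❓
⬛⬜🟫🟫🟦❓
🟩🟩🔴⬜🟫❓
🟫🟩⬜🟩🟩❓
🟦🟦⬜⬜⬛❓

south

⬛⬛⬛❓⬜⬜🟩🟩⬜❓❓❓
⬛⬛⬛❓🟫🟩⬜🟫🟩❓❓❓
⬛⬛⬛❓🟫🟩🟩🟩🟩❓❓❓
⬛⬛⬛❓🟦🟫🟩🟫🟦❓❓❓
⬛⬛⬛❓⬛⬜🟫🟫🟦❓❓❓
⬛⬛⬛❓🟩🟩🟩⬜🟫❓❓❓
⬛⬛⬛❓🟫🟩🔴🟩🟩❓❓❓
⬛⬛⬛❓🟦🟦⬜⬜⬛❓❓❓
⬛⬛⬛❓🟩⬜🟩🟦🟩❓❓❓
⬛⬛⬛❓❓❓❓❓❓❓❓❓
⬛⬛⬛❓❓❓❓❓❓❓❓❓
⬛⬛⬛❓❓❓❓❓❓❓❓❓

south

⬛⬛⬛❓🟫🟩⬜🟫🟩❓❓❓
⬛⬛⬛❓🟫🟩🟩🟩🟩❓❓❓
⬛⬛⬛❓🟦🟫🟩🟫🟦❓❓❓
⬛⬛⬛❓⬛⬜🟫🟫🟦❓❓❓
⬛⬛⬛❓🟩🟩🟩⬜🟫❓❓❓
⬛⬛⬛❓🟫🟩⬜🟩🟩❓❓❓
⬛⬛⬛❓🟦🟦🔴⬜⬛❓❓❓
⬛⬛⬛❓🟩⬜🟩🟦🟩❓❓❓
⬛⬛⬛❓⬜🟩🟩⬜⬜❓❓❓
⬛⬛⬛❓❓❓❓❓❓❓❓❓
⬛⬛⬛❓❓❓❓❓❓❓❓❓
⬛⬛⬛❓❓❓❓❓❓❓❓❓

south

⬛⬛⬛❓🟫🟩🟩🟩🟩❓❓❓
⬛⬛⬛❓🟦🟫🟩🟫🟦❓❓❓
⬛⬛⬛❓⬛⬜🟫🟫🟦❓❓❓
⬛⬛⬛❓🟩🟩🟩⬜🟫❓❓❓
⬛⬛⬛❓🟫🟩⬜🟩🟩❓❓❓
⬛⬛⬛❓🟦🟦⬜⬜⬛❓❓❓
⬛⬛⬛❓🟩⬜🔴🟦🟩❓❓❓
⬛⬛⬛❓⬜🟩🟩⬜⬜❓❓❓
⬛⬛⬛❓⬜🟩🟫⬜🟫❓❓❓
⬛⬛⬛❓❓❓❓❓❓❓❓❓
⬛⬛⬛❓❓❓❓❓❓❓❓❓
⬛⬛⬛❓❓❓❓❓❓❓❓❓

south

⬛⬛⬛❓🟦🟫🟩🟫🟦❓❓❓
⬛⬛⬛❓⬛⬜🟫🟫🟦❓❓❓
⬛⬛⬛❓🟩🟩🟩⬜🟫❓❓❓
⬛⬛⬛❓🟫🟩⬜🟩🟩❓❓❓
⬛⬛⬛❓🟦🟦⬜⬜⬛❓❓❓
⬛⬛⬛❓🟩⬜🟩🟦🟩❓❓❓
⬛⬛⬛❓⬜🟩🔴⬜⬜❓❓❓
⬛⬛⬛❓⬜🟩🟫⬜🟫❓❓❓
⬛⬛⬛❓🟫🟫🟩🟦⬜❓❓❓
⬛⬛⬛❓❓❓❓❓❓❓❓❓
⬛⬛⬛❓❓❓❓❓❓❓❓❓
⬛⬛⬛❓❓❓❓❓❓❓❓❓

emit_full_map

❓🟦🟩🟫⬜🟩
⬜🟫🟦⬜⬛🟩
🟩🟩⬜⬜⬛🟫
⬜🟩🟩🟩🟩⬛
🟩⬛🟩⬛⬛🟫
⬜🟫⬜🟩🟫⬛
🟦🟦🟩🟦🟩❓
🟩⬛🟩🟩⬜❓
🟩⬜🟩🟩🟩❓
⬜🟫⬜🟩🟩❓
🟩⬜🟫🟩🟩❓
⬜🟫🟩🟩🟦❓
⬜⬜🟩🟩⬜❓
🟫🟩⬜🟫🟩❓
🟫🟩🟩🟩🟩❓
🟦🟫🟩🟫🟦❓
⬛⬜🟫🟫🟦❓
🟩🟩🟩⬜🟫❓
🟫🟩⬜🟩🟩❓
🟦🟦⬜⬜⬛❓
🟩⬜🟩🟦🟩❓
⬜🟩🔴⬜⬜❓
⬜🟩🟫⬜🟫❓
🟫🟫🟩🟦⬜❓

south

⬛⬛⬛❓⬛⬜🟫🟫🟦❓❓❓
⬛⬛⬛❓🟩🟩🟩⬜🟫❓❓❓
⬛⬛⬛❓🟫🟩⬜🟩🟩❓❓❓
⬛⬛⬛❓🟦🟦⬜⬜⬛❓❓❓
⬛⬛⬛❓🟩⬜🟩🟦🟩❓❓❓
⬛⬛⬛❓⬜🟩🟩⬜⬜❓❓❓
⬛⬛⬛❓⬜🟩🔴⬜🟫❓❓❓
⬛⬛⬛❓🟫🟫🟩🟦⬜❓❓❓
⬛⬛⬛❓🟫🟩🟫🟫⬜❓❓❓
⬛⬛⬛❓❓❓❓❓❓❓❓❓
⬛⬛⬛❓❓❓❓❓❓❓❓❓
⬛⬛⬛❓❓❓❓❓❓❓❓❓

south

⬛⬛⬛❓🟩🟩🟩⬜🟫❓❓❓
⬛⬛⬛❓🟫🟩⬜🟩🟩❓❓❓
⬛⬛⬛❓🟦🟦⬜⬜⬛❓❓❓
⬛⬛⬛❓🟩⬜🟩🟦🟩❓❓❓
⬛⬛⬛❓⬜🟩🟩⬜⬜❓❓❓
⬛⬛⬛❓⬜🟩🟫⬜🟫❓❓❓
⬛⬛⬛❓🟫🟫🔴🟦⬜❓❓❓
⬛⬛⬛❓🟫🟩🟫🟫⬜❓❓❓
⬛⬛⬛❓🟩⬜🟩⬜⬜❓❓❓
⬛⬛⬛❓❓❓❓❓❓❓❓❓
⬛⬛⬛❓❓❓❓❓❓❓❓❓
⬛⬛⬛⬛⬛⬛⬛⬛⬛⬛⬛⬛

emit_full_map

❓🟦🟩🟫⬜🟩
⬜🟫🟦⬜⬛🟩
🟩🟩⬜⬜⬛🟫
⬜🟩🟩🟩🟩⬛
🟩⬛🟩⬛⬛🟫
⬜🟫⬜🟩🟫⬛
🟦🟦🟩🟦🟩❓
🟩⬛🟩🟩⬜❓
🟩⬜🟩🟩🟩❓
⬜🟫⬜🟩🟩❓
🟩⬜🟫🟩🟩❓
⬜🟫🟩🟩🟦❓
⬜⬜🟩🟩⬜❓
🟫🟩⬜🟫🟩❓
🟫🟩🟩🟩🟩❓
🟦🟫🟩🟫🟦❓
⬛⬜🟫🟫🟦❓
🟩🟩🟩⬜🟫❓
🟫🟩⬜🟩🟩❓
🟦🟦⬜⬜⬛❓
🟩⬜🟩🟦🟩❓
⬜🟩🟩⬜⬜❓
⬜🟩🟫⬜🟫❓
🟫🟫🔴🟦⬜❓
🟫🟩🟫🟫⬜❓
🟩⬜🟩⬜⬜❓


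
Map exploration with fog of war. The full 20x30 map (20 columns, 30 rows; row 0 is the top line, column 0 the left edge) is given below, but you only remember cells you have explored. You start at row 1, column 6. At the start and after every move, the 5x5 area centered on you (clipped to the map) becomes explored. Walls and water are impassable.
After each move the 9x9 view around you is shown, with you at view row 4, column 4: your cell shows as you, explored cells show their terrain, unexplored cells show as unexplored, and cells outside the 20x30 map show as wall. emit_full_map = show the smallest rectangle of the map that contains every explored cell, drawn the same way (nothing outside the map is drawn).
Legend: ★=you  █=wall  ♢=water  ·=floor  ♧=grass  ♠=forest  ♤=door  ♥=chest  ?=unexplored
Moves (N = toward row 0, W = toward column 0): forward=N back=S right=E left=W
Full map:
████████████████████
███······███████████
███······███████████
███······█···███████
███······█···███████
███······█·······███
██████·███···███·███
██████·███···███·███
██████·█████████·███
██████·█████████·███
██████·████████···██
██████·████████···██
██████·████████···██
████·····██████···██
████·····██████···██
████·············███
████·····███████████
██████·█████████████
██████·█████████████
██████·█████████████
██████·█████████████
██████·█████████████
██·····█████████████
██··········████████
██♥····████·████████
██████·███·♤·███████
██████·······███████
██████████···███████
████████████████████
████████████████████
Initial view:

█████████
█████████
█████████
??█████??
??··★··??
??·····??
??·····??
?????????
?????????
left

█████████
█████████
█████████
??██████?
??··★···?
??······?
??······?
?????????
?????????

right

█████████
█████████
█████████
?██████??
?···★··??
?······??
?······??
?????????
?????????

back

█████████
█████████
?██████??
?······??
?···★··??
?······??
??·····??
?????????
?????????

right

█████████
█████████
███████??
······█??
····★·█??
······█??
?·····█??
?????????
?????????

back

█████████
███████??
······█??
······█??
····★·█??
?·····█??
??····█??
?????????
?????????

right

█████████
██████???
·····██??
·····██??
····★█·??
·····█·??
?····█·??
?????????
?????????

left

█████████
███████??
······██?
······██?
····★·█·?
?·····█·?
??····█·?
?????????
?????????

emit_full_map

███████?
······██
······██
····★·█·
?·····█·
??····█·

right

█████████
██████???
·····██??
·····██??
····★█·??
·····█·??
?····█·??
?????????
?????????

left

█████████
███████??
······██?
······██?
····★·█·?
?·····█·?
??····█·?
?????????
?????????

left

█████████
?███████?
?······██
?······██
?···★··█·
??·····█·
??·····█·
?????????
?????????

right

█████████
███████??
······██?
······██?
····★·█·?
?·····█·?
?·····█·?
?????????
?????????

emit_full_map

███████?
······██
······██
····★·█·
?·····█·
?·····█·

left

█████████
?███████?
?······██
?······██
?···★··█·
??·····█·
??·····█·
?????????
?????????

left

█████████
??███████
??······█
??······█
??··★···█
??······█
??······█
?????????
?????????

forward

█████████
█████████
??███████
??······█
??··★···█
??······█
??······█
??······█
?????????

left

█████████
█████████
??███████
??█······
??█·★····
??█······
??█······
???······
?????????

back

█████████
??███████
??█······
??█······
??█·★····
??█······
??█······
?????????
?????????

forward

█████████
█████████
??███████
??█······
??█·★····
??█······
??█······
??█······
?????????

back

█████████
??███████
??█······
??█······
??█·★····
??█······
??█······
?????????
?????????

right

█████████
?████████
?█······█
?█······█
?█··★···█
?█······█
?█······█
?????????
?????????

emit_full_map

████████?
█······██
█······██
█··★···█·
█······█·
█······█·


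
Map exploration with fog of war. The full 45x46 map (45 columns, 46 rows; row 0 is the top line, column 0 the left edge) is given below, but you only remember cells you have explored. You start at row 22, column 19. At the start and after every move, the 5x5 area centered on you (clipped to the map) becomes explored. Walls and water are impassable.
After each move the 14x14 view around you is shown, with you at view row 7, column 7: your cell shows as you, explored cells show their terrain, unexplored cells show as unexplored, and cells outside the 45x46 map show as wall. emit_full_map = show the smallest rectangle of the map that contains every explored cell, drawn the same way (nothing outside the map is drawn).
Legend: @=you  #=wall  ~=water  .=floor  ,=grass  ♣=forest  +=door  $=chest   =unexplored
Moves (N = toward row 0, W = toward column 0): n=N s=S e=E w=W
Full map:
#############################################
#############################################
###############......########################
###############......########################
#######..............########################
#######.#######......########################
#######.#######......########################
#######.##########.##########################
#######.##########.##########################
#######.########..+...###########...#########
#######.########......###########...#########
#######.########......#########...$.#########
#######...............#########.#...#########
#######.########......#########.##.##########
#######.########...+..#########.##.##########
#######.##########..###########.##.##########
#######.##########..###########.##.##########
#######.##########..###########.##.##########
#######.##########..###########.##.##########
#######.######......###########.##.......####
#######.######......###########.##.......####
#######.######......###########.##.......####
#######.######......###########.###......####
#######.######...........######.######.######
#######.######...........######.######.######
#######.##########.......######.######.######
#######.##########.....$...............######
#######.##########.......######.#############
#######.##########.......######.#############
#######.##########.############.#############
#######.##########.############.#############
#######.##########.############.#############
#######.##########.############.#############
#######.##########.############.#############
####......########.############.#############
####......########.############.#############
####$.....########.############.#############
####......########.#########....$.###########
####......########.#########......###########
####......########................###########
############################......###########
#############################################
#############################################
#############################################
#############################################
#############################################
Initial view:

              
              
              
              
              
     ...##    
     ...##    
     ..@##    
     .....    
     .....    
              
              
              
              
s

              
              
              
              
     ...##    
     ...##    
     ...##    
     ..@..    
     .....    
     #....    
              
              
              
              

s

              
              
              
     ...##    
     ...##    
     ...##    
     .....    
     ..@..    
     #....    
     #....    
              
              
              
              

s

              
              
     ...##    
     ...##    
     ...##    
     .....    
     .....    
     #.@..    
     #....    
     #....    
              
              
              
              

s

              
     ...##    
     ...##    
     ...##    
     .....    
     .....    
     #....    
     #.@..    
     #....    
     #....    
              
              
              
              

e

              
    ...##     
    ...##     
    ...##     
    .....     
    ......    
    #.....    
    #..@..    
    #.....    
    #.....    
              
              
              
              

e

              
   ...##      
   ...##      
   ...##      
   .....      
   .......    
   #......    
   #...@.$    
   #......    
   #......    
              
              
              
              

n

              
              
   ...##      
   ...##      
   ...##      
   .......    
   .......    
   #...@..    
   #.....$    
   #......    
   #......    
              
              
              

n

              
              
              
   ...##      
   ...##      
   ...####    
   .......    
   ....@..    
   #......    
   #.....$    
   #......    
   #......    
              
              

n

              
              
              
              
   ...##      
   ...####    
   ...####    
   ....@..    
   .......    
   #......    
   #.....$    
   #......    
   #......    
              

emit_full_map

...##  
...####
...####
....@..
.......
#......
#.....$
#......
#......

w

              
              
              
              
    ...##     
    ...####   
    ...####   
    ...@...   
    .......   
    #......   
    #.....$   
    #......   
    #......   
              

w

              
              
              
              
     ...##    
     ...####  
     ...####  
     ..@....  
     .......  
     #......  
     #.....$  
     #......  
     #......  
              

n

              
              
              
              
              
     ...##    
     ...####  
     ..@####  
     .......  
     .......  
     #......  
     #.....$  
     #......  
     #......  

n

              
              
              
              
              
     ...##    
     ...##    
     ..@####  
     ...####  
     .......  
     .......  
     #......  
     #.....$  
     #......  

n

              
              
              
              
              
     #..##    
     ...##    
     ..@##    
     ...####  
     ...####  
     .......  
     .......  
     #......  
     #.....$  

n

              
              
              
              
              
     #..##    
     #..##    
     ..@##    
     ...##    
     ...####  
     ...####  
     .......  
     .......  
     #......  

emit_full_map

#..##  
#..##  
..@##  
...##  
...####
...####
.......
.......
#......
#.....$
#......
#......


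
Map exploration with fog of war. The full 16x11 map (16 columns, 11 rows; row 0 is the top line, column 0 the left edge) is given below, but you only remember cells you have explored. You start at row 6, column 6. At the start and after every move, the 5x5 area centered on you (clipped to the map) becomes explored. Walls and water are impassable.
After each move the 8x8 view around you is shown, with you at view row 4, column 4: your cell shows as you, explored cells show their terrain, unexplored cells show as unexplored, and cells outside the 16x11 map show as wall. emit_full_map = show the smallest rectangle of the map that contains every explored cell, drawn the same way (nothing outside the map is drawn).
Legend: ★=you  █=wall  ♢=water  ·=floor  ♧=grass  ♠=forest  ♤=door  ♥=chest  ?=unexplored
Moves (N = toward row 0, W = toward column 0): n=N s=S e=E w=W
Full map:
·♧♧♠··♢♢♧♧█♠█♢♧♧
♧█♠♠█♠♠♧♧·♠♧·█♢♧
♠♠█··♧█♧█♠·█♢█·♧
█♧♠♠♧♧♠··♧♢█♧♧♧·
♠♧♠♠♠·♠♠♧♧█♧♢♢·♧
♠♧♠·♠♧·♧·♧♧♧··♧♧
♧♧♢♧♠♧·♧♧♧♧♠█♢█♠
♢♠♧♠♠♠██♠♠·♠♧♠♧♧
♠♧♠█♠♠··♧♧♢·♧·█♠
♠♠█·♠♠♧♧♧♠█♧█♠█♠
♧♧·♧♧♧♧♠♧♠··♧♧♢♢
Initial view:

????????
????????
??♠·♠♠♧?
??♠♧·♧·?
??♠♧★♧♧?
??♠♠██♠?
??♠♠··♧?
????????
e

????????
????????
?♠·♠♠♧♧?
?♠♧·♧·♧?
?♠♧·★♧♧?
?♠♠██♠♠?
?♠♠··♧♧?
????????

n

????????
????????
??♧♠··♧?
?♠·♠♠♧♧?
?♠♧·★·♧?
?♠♧·♧♧♧?
?♠♠██♠♠?
?♠♠··♧♧?

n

????????
????????
??♧█♧█♠?
??♧♠··♧?
?♠·♠★♧♧?
?♠♧·♧·♧?
?♠♧·♧♧♧?
?♠♠██♠♠?

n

████████
????????
??♠♠♧♧·?
??♧█♧█♠?
??♧♠★·♧?
?♠·♠♠♧♧?
?♠♧·♧·♧?
?♠♧·♧♧♧?

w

████████
????????
??█♠♠♧♧·
??·♧█♧█♠
??♧♧★··♧
??♠·♠♠♧♧
??♠♧·♧·♧
??♠♧·♧♧♧

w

████████
????????
??♠█♠♠♧♧
??··♧█♧█
??♠♧★♠··
??♠♠·♠♠♧
??·♠♧·♧·
???♠♧·♧♧

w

████████
????????
??♠♠█♠♠♧
??█··♧█♧
??♠♠★♧♠·
??♠♠♠·♠♠
??♠·♠♧·♧
????♠♧·♧

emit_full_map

♠♠█♠♠♧♧·
█··♧█♧█♠
♠♠★♧♠··♧
♠♠♠·♠♠♧♧
♠·♠♧·♧·♧
??♠♧·♧♧♧
??♠♠██♠♠
??♠♠··♧♧

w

████████
█???????
█?█♠♠█♠♠
█?♠█··♧█
█?♧♠★♧♧♠
█?♧♠♠♠·♠
█?♧♠·♠♧·
█????♠♧·

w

████████
██??????
██♧█♠♠█♠
██♠♠█··♧
███♧★♠♧♧
██♠♧♠♠♠·
██♠♧♠·♠♧
██????♠♧

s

██??????
██♧█♠♠█♠
██♠♠█··♧
███♧♠♠♧♧
██♠♧★♠♠·
██♠♧♠·♠♧
██♧♧♢♧♠♧
██????♠♠

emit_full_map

♧█♠♠█♠♠♧♧·
♠♠█··♧█♧█♠
█♧♠♠♧♧♠··♧
♠♧★♠♠·♠♠♧♧
♠♧♠·♠♧·♧·♧
♧♧♢♧♠♧·♧♧♧
????♠♠██♠♠
????♠♠··♧♧


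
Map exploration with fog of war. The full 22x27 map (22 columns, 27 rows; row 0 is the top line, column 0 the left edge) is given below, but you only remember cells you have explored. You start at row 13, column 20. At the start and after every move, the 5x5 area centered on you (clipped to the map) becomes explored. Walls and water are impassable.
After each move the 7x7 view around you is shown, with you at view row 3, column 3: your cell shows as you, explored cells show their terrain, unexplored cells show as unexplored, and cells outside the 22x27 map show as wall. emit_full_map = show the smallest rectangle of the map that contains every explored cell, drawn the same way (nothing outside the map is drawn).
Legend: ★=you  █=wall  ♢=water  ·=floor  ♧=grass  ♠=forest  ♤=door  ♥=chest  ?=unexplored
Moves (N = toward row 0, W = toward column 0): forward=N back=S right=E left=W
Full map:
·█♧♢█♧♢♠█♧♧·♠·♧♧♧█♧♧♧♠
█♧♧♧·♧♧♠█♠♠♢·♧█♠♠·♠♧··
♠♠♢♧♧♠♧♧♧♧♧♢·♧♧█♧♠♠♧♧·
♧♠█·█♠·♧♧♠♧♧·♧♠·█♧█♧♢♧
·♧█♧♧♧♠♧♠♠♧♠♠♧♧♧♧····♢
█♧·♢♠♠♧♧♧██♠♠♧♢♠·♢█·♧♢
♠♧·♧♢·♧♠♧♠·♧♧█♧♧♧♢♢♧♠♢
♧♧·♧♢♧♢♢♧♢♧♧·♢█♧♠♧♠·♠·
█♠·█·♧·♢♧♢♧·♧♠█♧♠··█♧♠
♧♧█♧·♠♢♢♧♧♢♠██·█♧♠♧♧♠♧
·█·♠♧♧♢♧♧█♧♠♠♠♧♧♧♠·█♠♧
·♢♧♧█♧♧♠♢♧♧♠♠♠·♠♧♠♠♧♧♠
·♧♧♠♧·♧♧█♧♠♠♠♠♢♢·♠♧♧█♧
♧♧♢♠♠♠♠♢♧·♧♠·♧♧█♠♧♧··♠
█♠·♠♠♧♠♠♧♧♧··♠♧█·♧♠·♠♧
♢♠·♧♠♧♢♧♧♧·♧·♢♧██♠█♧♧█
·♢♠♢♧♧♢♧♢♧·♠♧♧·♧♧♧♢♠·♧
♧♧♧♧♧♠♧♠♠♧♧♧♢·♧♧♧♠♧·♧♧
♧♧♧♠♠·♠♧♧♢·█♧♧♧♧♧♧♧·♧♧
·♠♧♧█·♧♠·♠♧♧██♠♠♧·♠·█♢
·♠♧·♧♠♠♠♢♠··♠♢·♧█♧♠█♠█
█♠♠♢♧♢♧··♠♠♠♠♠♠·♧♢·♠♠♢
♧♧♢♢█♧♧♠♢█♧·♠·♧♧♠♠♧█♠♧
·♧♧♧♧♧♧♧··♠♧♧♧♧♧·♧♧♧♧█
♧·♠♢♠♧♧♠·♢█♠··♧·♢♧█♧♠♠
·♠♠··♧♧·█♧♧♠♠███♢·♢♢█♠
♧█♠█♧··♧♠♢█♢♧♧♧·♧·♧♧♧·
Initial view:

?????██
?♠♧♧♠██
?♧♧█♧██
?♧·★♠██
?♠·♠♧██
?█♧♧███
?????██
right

????███
♠♧♧♠███
♧♧█♧███
♧··★███
♠·♠♧███
█♧♧████
????███

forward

????███
?█♠♧███
♠♧♧♠███
♧♧█★███
♧··♠███
♠·♠♧███
█♧♧████

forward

????███
?♧♠♧███
?█♠♧███
♠♧♧★███
♧♧█♧███
♧··♠███
♠·♠♧███

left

?????██
?♧♧♠♧██
?·█♠♧██
?♠♧★♠██
?♧♧█♧██
?♧··♠██
?♠·♠♧██

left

??????█
?♠♧♧♠♧█
?♠·█♠♧█
?♠♠★♧♠█
?♠♧♧█♧█
?♧♧··♠█
??♠·♠♧█

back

?♠♧♧♠♧█
?♠·█♠♧█
?♠♠♧♧♠█
?♠♧★█♧█
?♧♧··♠█
?♧♠·♠♧█
??█♧♧██

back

?♠·█♠♧█
?♠♠♧♧♠█
?♠♧♧█♧█
?♧♧★·♠█
?♧♠·♠♧█
?♠█♧♧██
??????█

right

♠·█♠♧██
♠♠♧♧♠██
♠♧♧█♧██
♧♧·★♠██
♧♠·♠♧██
♠█♧♧███
?????██

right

·█♠♧███
♠♧♧♠███
♧♧█♧███
♧··★███
♠·♠♧███
█♧♧████
????███

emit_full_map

♠♧♧♠♧
♠·█♠♧
♠♠♧♧♠
♠♧♧█♧
♧♧··★
♧♠·♠♧
♠█♧♧█

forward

♧♧♠♧███
·█♠♧███
♠♧♧♠███
♧♧█★███
♧··♠███
♠·♠♧███
█♧♧████

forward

????███
♧♧♠♧███
·█♠♧███
♠♧♧★███
♧♧█♧███
♧··♠███
♠·♠♧███

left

?????██
♠♧♧♠♧██
♠·█♠♧██
♠♠♧★♠██
♠♧♧█♧██
♧♧··♠██
♧♠·♠♧██

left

??????█
?♠♧♧♠♧█
?♠·█♠♧█
?♠♠★♧♠█
?♠♧♧█♧█
?♧♧··♠█
?♧♠·♠♧█

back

?♠♧♧♠♧█
?♠·█♠♧█
?♠♠♧♧♠█
?♠♧★█♧█
?♧♧··♠█
?♧♠·♠♧█
?♠█♧♧██

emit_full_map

♠♧♧♠♧
♠·█♠♧
♠♠♧♧♠
♠♧★█♧
♧♧··♠
♧♠·♠♧
♠█♧♧█

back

?♠·█♠♧█
?♠♠♧♧♠█
?♠♧♧█♧█
?♧♧★·♠█
?♧♠·♠♧█
?♠█♧♧██
??????█

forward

?♠♧♧♠♧█
?♠·█♠♧█
?♠♠♧♧♠█
?♠♧★█♧█
?♧♧··♠█
?♧♠·♠♧█
?♠█♧♧██


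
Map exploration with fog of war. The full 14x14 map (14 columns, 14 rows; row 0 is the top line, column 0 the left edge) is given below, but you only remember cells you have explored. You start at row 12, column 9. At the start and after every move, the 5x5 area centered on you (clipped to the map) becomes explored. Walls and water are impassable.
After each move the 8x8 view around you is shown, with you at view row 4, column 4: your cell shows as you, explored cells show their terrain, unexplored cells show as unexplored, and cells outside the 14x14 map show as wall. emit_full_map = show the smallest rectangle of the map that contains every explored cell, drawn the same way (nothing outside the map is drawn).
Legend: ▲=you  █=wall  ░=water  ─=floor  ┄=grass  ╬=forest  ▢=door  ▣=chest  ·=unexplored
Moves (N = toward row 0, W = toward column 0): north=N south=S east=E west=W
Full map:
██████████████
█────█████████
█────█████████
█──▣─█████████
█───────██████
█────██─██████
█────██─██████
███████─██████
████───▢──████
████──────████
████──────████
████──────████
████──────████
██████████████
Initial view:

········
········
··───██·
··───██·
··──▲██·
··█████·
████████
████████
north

········
········
··───██·
··───██·
··──▲██·
··───██·
··█████·
████████

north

········
········
··▢──██·
··───██·
··──▲██·
··───██·
··───██·
··█████·

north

········
········
··─████·
··▢──██·
··──▲██·
··───██·
··───██·
··───██·

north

········
········
··─████·
··─████·
··▢─▲██·
··───██·
··───██·
··───██·

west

········
········
··█─████
··█─████
··─▢▲─██
··────██
··────██
···───██

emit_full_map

█─████
█─████
─▢▲─██
────██
────██
·───██
·───██
·█████

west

········
········
··██─███
··██─███
··──▲──█
··─────█
··─────█
····───█

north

········
········
··██─██·
··██─███
··██▲███
··──▢──█
··─────█
··─────█

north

········
········
··───██·
··██─██·
··██▲███
··██─███
··──▢──█
··─────█

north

········
········
··█████·
··───██·
··██▲██·
··██─███
··██─███
··──▢──█

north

········
········
··█████·
··█████·
··──▲██·
··██─██·
··██─███
··██─███

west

········
········
··─█████
··─█████
··──▲─██
··─██─██
··─██─██
···██─██

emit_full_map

─█████··
─█████··
──▲─██··
─██─██··
─██─████
·██─████
·──▢──██
·─────██
·─────██
···───██
···───██
···█████
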